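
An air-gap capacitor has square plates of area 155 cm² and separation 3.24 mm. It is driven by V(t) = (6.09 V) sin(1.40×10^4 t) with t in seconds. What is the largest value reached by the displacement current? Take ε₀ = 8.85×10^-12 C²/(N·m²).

3.61×10^-6 A

The displacement current equals the conduction current C dV/dt, which peaks at C V₀ ω.
With C = ε₀A/d = (8.85×10^-12)(0.0155)/(3.24×10^-3) = 4.234×10^-11 F and ω = 1.40×10^4 rad/s, I_d,max = (4.234×10^-11)(6.09)(1.40×10^4) = 3.61×10^-6 A.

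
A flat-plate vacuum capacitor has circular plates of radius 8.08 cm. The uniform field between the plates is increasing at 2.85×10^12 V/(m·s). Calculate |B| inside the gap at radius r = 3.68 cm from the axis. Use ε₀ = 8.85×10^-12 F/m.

I_d = ε₀ dΦ_E/dt = ε₀ πR² (dE/dt) = (8.85×10^-12)(0.02051)(2.85×10^12) = 0.5173 A through the full plate area.
∮B·dl = μ₀ I_d,enc with I_d,enc = I_d r²/R² = 0.1073 A; so B = μ₀ I_d,enc/(2πr) = 5.83×10^-7 T.

5.83×10^-7 T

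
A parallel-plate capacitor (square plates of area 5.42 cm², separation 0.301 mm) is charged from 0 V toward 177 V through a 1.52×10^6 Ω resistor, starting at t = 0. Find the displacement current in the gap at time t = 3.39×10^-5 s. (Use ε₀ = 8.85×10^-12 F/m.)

2.87×10^-5 A

C = ε₀A/d = (8.85×10^-12)(5.42×10^-4)/(3.01×10^-4) = 1.594×10^-11 F and τ = RC = 2.423×10^-5 s. I_d in the gap equals the RC charging current.
I_d(t) = (V₀/R) e^(−t/τ) = 1.164×10^-4 · e^(−1.399) = 2.87×10^-5 A.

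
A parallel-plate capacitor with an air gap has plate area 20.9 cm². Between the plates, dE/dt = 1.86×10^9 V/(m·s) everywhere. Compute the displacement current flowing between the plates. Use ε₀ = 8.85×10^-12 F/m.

3.44×10^-5 A

I_d = ε₀ A (dE/dt) = (8.85×10^-12)(2.09×10^-3 m²)(1.86×10^9) = 3.44×10^-5 A.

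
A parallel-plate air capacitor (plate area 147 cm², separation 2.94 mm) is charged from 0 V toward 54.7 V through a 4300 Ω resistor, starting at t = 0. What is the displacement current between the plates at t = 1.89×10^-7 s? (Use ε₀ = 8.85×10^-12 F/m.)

C = ε₀A/d = (8.85×10^-12)(0.0147)/(2.94×10^-3) = 4.425×10^-11 F and τ = RC = 1.903×10^-7 s. I_d in the gap equals the RC charging current.
I_d(t) = (V₀/R) e^(−t/τ) = 0.01272 · e^(−0.9932) = 4.71×10^-3 A.

4.71×10^-3 A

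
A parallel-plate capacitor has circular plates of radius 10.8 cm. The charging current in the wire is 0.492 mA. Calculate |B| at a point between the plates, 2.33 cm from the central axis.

By continuity the displacement current in the gap matches the conduction current: I_d = 4.92×10^-4 A.
∮B·dl = μ₀ I_d,enc with I_d,enc = I_d r²/R² = 2.290×10^-5 A; so B = μ₀ I_d,enc/(2πr) = 1.97×10^-10 T.

1.97×10^-10 T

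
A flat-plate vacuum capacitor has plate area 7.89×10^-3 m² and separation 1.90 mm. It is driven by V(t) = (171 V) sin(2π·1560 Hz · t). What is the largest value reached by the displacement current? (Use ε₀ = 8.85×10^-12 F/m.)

(dE/dt)_max = V₀ω/d = 8.822×10^8 V/(m·s); ω = 2πf = 9802 rad/s.
I_d,max = ε₀ A (dE/dt)_max = (8.85×10^-12)(7.89×10^-3)(8.822×10^8) = 6.16×10^-5 A.

6.16×10^-5 A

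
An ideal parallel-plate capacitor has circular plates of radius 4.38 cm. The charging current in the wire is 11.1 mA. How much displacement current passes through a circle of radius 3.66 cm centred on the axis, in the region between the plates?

Between the plates the displacement current equals the wire current: I_d = 11.1 mA = 0.0111 A.
Since J_d is uniform, the enclosed fraction is (r/R)² = 0.6983, giving I_d,enc = 7.75×10^-3 A.

7.75×10^-3 A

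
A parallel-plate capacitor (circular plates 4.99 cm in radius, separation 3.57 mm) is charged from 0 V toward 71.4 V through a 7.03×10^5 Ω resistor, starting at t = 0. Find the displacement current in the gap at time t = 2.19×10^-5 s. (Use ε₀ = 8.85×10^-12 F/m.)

2.04×10^-5 A

With C = ε₀A/d = (8.85×10^-12)(7.823×10^-3)/(3.57×10^-3) = 1.939×10^-11 F, the time constant is τ = RC = 1.363×10^-5 s, so t/τ = 1.607 and e^(−t/τ) = 0.2005.
I_d = I_cond = (V₀/R) e^(−t/τ) = (1.016×10^-4)(0.2005) = 2.04×10^-5 A.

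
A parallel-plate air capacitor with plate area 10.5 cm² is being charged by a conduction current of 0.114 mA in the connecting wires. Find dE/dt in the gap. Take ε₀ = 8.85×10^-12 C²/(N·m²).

1.23×10^10 V/(m·s)

Charge continuity gives I_d = I = 1.14×10^-4 A between the plates.
Since I_d = ε₀ A dE/dt, dE/dt = I_d/(ε₀A) = (1.14×10^-4)/((8.85×10^-12)(1.05×10^-3)) = 1.23×10^10 V/(m·s).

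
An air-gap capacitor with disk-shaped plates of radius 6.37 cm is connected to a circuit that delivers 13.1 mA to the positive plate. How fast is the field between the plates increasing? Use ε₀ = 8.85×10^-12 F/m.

1.16×10^11 V/(m·s)

By continuity, I_d in the gap equals the 13.1 mA flowing in the wire.
Inverting I_d = ε₀ A dE/dt gives dE/dt = 0.0131 / (8.85×10^-12 · 0.01275) = 1.16×10^11 V/(m·s).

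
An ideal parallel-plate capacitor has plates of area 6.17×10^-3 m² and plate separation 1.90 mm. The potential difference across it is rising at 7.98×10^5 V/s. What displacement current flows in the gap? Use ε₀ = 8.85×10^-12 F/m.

The field between the plates is E = V/d, so dE/dt = (7.98×10^5)/(1.90×10^-3 m) = 4.200×10^8 V/(m·s).
I_d = ε₀ A (dE/dt) = (8.85×10^-12)(6.17×10^-3)(4.200×10^8) = 2.29×10^-5 A.

2.29×10^-5 A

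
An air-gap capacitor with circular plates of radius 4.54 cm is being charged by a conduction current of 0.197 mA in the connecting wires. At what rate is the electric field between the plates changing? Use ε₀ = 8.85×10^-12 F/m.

The displacement current between the plates equals the conduction current, I_d = 0.197 mA.
Then dE/dt = I_d/(ε₀A) = 3.44×10^9 V/(m·s).

3.44×10^9 V/(m·s)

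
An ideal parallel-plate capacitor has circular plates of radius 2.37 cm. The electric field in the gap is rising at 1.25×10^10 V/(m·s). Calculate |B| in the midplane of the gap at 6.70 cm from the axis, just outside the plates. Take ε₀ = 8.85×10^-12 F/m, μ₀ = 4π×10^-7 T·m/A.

5.83×10^-10 T

Total displacement current: I_d = ε₀(πR²)(dE/dt) = (8.85×10^-12)(1.765×10^-3)(1.25×10^10) = 1.953×10^-4 A.
Outside the plates the loop encloses all of I_d, so B·2πr = μ₀ I_d and B = 5.83×10^-10 T.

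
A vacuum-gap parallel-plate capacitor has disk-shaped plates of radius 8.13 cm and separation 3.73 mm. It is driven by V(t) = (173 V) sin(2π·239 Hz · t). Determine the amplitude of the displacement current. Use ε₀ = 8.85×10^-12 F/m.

(dE/dt)_max = V₀ω/d = 6.966×10^7 V/(m·s); ω = 2πf = 1502 rad/s.
I_d,max = ε₀ A (dE/dt)_max = (8.85×10^-12)(0.02076)(6.966×10^7) = 1.28×10^-5 A.

1.28×10^-5 A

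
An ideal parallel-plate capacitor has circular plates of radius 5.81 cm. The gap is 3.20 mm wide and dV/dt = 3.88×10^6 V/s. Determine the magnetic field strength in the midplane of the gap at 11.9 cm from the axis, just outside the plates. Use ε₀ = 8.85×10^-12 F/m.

With E = V/d, dE/dt = 1.212×10^9 V/(m·s) and πR² = 0.01060 m², giving I_d = ε₀ πR² dE/dt = 1.137×10^-4 A.
For r ≥ R the full I_d is enclosed: B = μ₀ I_d/(2πr) = (4π×10^-7)(1.137×10^-4)/(2π·0.119) = 1.91×10^-10 T.

1.91×10^-10 T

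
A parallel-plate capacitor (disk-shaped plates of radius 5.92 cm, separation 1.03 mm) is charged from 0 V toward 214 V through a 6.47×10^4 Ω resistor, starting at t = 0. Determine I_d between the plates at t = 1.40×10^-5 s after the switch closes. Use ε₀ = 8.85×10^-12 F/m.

3.36×10^-4 A

C = ε₀A/d = (8.85×10^-12)(0.01101)/(1.03×10^-3) = 9.460×10^-11 F, so τ = RC = 6.121×10^-6 s.
The conduction current is I(t) = (V₀/R) e^(−t/τ), and the displacement current between the plates equals it.
t/τ = 2.287; I_d = (214/6.47×10^4) · e^(−2.287) = (3.308×10^-3)(0.1016) = 3.36×10^-4 A.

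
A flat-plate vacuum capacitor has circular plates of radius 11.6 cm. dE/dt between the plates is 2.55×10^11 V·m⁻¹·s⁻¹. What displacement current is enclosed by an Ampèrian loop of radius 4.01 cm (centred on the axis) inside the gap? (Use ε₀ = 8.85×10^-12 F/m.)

Total displacement current: I_d = ε₀(πR²)(dE/dt) = (8.85×10^-12)(0.04227)(2.55×10^11) = 0.09539 A.
Through an area πr² the displacement current is I_d·(πr²/πR²) = I_d (r/R)² = 0.0114 A.

0.0114 A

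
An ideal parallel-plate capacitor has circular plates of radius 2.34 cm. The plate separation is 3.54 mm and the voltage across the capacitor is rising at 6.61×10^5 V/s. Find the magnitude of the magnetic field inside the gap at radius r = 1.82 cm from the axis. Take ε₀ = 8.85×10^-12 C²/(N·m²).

1.89×10^-11 T

I_d = C dV/dt with C = ε₀πR²/d = 4.300×10^-12 F, so I_d = (4.300×10^-12)(6.61×10^5) = 2.842×10^-6 A.
∮B·dl = μ₀ I_d,enc with I_d,enc = I_d r²/R² = 1.719×10^-6 A; so B = μ₀ I_d,enc/(2πr) = 1.89×10^-11 T.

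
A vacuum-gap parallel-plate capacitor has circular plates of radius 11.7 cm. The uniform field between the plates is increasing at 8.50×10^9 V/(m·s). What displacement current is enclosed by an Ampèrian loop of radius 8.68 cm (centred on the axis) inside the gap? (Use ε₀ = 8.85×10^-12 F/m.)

1.78×10^-3 A

Through the whole plate area (πR² = 0.04301 m²), I_d = ε₀ πR² dE/dt = 3.235×10^-3 A.
Since J_d is uniform, the enclosed fraction is (r/R)² = 0.5504, giving I_d,enc = 1.78×10^-3 A.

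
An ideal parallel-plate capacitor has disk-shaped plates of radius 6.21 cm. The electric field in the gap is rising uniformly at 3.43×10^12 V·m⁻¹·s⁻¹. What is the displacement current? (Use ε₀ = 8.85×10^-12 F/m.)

0.368 A

The displacement current is ε₀ times dΦ_E/dt = ε₀ A dE/dt = (8.85×10^-12)(0.01212)(3.43×10^12) = 0.368 A.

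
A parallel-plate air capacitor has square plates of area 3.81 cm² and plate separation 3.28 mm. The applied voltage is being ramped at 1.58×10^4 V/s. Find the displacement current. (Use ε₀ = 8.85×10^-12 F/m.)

1.62×10^-8 A

The field between the plates is E = V/d, so dE/dt = (1.58×10^4)/(3.28×10^-3 m) = 4.817×10^6 V/(m·s).
I_d = ε₀ A (dE/dt) = (8.85×10^-12)(3.81×10^-4)(4.817×10^6) = 1.62×10^-8 A.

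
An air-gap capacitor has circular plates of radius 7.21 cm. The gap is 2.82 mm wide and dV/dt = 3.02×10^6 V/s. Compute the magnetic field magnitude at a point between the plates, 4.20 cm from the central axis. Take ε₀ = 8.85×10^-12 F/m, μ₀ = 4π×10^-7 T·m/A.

dE/dt = (dV/dt)/d = 1.071×10^9 V/(m·s); I_d = ε₀(πR²)(dE/dt) = (8.85×10^-12)(0.01633)(1.071×10^9) = 1.548×10^-4 A.
An Ampèrian loop of radius r encloses a fraction (r/R)² of I_d. Then B·2πr = μ₀ I_d (r/R)², giving B = μ₀ I_d r/(2πR²) = 2.50×10^-10 T.

2.50×10^-10 T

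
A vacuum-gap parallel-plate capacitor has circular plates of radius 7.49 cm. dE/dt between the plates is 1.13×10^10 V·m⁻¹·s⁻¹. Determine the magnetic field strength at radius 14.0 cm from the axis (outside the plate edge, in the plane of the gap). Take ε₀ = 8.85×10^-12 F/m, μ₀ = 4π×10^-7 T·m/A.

I_d = ε₀ dΦ_E/dt = ε₀ πR² (dE/dt) = (8.85×10^-12)(0.01762)(1.13×10^10) = 1.762×10^-3 A through the full plate area.
With r > R the enclosed displacement current is the full I_d; B = μ₀ I_d / (2πr) = 2.52×10^-9 T.

2.52×10^-9 T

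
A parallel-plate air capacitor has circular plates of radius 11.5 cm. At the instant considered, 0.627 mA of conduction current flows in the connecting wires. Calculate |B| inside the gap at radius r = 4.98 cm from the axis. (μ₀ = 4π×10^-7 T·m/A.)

4.72×10^-10 T

By continuity the displacement current in the gap matches the conduction current: I_d = 6.27×10^-4 A.
An Ampèrian loop of radius r encloses a fraction (r/R)² of I_d. Then B·2πr = μ₀ I_d (r/R)², giving B = μ₀ I_d r/(2πR²) = 4.72×10^-10 T.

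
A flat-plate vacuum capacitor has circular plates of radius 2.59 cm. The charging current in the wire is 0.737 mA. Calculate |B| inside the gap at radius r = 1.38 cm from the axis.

No conduction current crosses the gap, so I_d there equals the 7.37×10^-4 A in the leads.
For r < R the Ampère–Maxwell law gives B(2πr) = μ₀ I_d (r²/R²), so B = μ₀ I_d r/(2πR²) = (4π×10^-7)(7.37×10^-4)(0.0138)/(2π·0.0259²) = 3.03×10^-9 T.

3.03×10^-9 T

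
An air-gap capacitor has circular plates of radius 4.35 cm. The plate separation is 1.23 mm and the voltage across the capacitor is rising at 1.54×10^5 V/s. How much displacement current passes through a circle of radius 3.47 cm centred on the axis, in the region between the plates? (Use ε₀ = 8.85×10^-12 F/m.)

With E = V/d, dE/dt = 1.252×10^8 V/(m·s) and πR² = 5.945×10^-3 m², giving I_d = ε₀ πR² dE/dt = 6.587×10^-6 A.
Since J_d is uniform, the enclosed fraction is (r/R)² = 0.6363, giving I_d,enc = 4.19×10^-6 A.

4.19×10^-6 A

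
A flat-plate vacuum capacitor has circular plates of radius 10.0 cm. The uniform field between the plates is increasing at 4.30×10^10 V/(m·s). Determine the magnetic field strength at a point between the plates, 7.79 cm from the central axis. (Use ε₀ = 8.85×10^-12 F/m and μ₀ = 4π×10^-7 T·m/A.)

1.86×10^-8 T

Through the whole plate area (πR² = 0.03142 m²), I_d = ε₀ πR² dE/dt = 0.01196 A.
An Ampèrian loop of radius r encloses a fraction (r/R)² of I_d. Then B·2πr = μ₀ I_d (r/R)², giving B = μ₀ I_d r/(2πR²) = 1.86×10^-8 T.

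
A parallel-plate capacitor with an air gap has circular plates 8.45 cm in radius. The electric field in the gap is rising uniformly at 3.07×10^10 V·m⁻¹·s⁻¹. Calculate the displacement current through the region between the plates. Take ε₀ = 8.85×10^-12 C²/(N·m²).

6.09×10^-3 A

With a uniform field, Φ_E = EA, so I_d = ε₀ A dE/dt = 6.09×10^-3 A.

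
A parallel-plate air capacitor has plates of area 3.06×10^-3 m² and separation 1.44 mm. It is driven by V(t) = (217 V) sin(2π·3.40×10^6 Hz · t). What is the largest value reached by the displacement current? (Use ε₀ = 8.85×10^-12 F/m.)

The displacement current equals the conduction current C dV/dt, which peaks at C V₀ ω.
With C = ε₀A/d = (8.85×10^-12)(3.06×10^-3)/(1.44×10^-3) = 1.881×10^-11 F and ω = 2πf = 2.136×10^7 rad/s, I_d,max = (1.881×10^-11)(217)(2.136×10^7) = 0.0872 A.

0.0872 A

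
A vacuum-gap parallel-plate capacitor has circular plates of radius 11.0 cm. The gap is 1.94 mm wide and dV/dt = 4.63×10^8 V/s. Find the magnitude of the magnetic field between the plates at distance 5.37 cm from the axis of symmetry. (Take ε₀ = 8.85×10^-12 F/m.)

dE/dt = (dV/dt)/d = 2.387×10^11 V/(m·s); I_d = ε₀(πR²)(dE/dt) = (8.85×10^-12)(0.03801)(2.387×10^11) = 0.08030 A.
∮B·dl = μ₀ I_d,enc with I_d,enc = I_d r²/R² = 0.01914 A; so B = μ₀ I_d,enc/(2πr) = 7.13×10^-8 T.

7.13×10^-8 T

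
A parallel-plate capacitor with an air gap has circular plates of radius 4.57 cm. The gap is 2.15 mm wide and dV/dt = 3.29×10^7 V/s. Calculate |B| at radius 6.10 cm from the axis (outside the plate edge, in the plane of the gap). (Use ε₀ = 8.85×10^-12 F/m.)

I_d = C dV/dt with C = ε₀πR²/d = 2.701×10^-11 F, so I_d = (2.701×10^-11)(3.29×10^7) = 8.886×10^-4 A.
For r ≥ R the full I_d is enclosed: B = μ₀ I_d/(2πr) = (4π×10^-7)(8.886×10^-4)/(2π·0.0610) = 2.91×10^-9 T.

2.91×10^-9 T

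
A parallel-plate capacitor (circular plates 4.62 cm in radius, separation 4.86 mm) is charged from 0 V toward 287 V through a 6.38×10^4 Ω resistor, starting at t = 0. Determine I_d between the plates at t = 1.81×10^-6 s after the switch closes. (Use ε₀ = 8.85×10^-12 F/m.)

4.41×10^-4 A

C = ε₀A/d = (8.85×10^-12)(6.706×10^-3)/(4.86×10^-3) = 1.221×10^-11 F, so τ = RC = 7.790×10^-7 s.
The conduction current is I(t) = (V₀/R) e^(−t/τ), and the displacement current between the plates equals it.
t/τ = 2.323; I_d = (287/6.38×10^4) · e^(−2.323) = (4.498×10^-3)(0.09798) = 4.41×10^-4 A.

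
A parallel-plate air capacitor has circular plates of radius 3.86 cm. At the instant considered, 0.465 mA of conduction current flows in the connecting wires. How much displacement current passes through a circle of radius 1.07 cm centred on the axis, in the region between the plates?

No conduction current crosses the gap, so I_d there equals the 4.65×10^-4 A in the leads.
Since J_d is uniform, the enclosed fraction is (r/R)² = 0.07684, giving I_d,enc = 3.57×10^-5 A.

3.57×10^-5 A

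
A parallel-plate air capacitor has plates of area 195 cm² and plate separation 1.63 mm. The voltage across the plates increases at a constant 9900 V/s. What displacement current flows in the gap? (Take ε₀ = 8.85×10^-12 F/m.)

The field between the plates is E = V/d, so dE/dt = (9900)/(1.63×10^-3 m) = 6.074×10^6 V/(m·s).
I_d = ε₀ A (dE/dt) = (8.85×10^-12)(0.0195)(6.074×10^6) = 1.05×10^-6 A.

1.05×10^-6 A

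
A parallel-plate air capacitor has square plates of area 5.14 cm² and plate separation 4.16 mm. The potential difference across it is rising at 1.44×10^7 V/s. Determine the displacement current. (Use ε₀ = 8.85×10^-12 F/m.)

1.57×10^-5 A

The displacement current equals the charging current C dV/dt. With C = ε₀A/d = (8.85×10^-12)(5.14×10^-4)/(4.16×10^-3) = 1.093×10^-12 F, I_d = (1.093×10^-12)(1.44×10^7) = 1.57×10^-5 A.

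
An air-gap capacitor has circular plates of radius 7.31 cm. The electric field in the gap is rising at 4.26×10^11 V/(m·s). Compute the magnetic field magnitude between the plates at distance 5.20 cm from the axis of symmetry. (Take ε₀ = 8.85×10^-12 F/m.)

I_d = ε₀ dΦ_E/dt = ε₀ πR² (dE/dt) = (8.85×10^-12)(0.01679)(4.26×10^11) = 0.06330 A through the full plate area.
∮B·dl = μ₀ I_d,enc with I_d,enc = I_d r²/R² = 0.03203 A; so B = μ₀ I_d,enc/(2πr) = 1.23×10^-7 T.

1.23×10^-7 T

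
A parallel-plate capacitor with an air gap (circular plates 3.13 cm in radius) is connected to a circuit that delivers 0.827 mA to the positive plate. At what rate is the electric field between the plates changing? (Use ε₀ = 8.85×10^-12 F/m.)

By continuity, I_d in the gap equals the 0.827 mA flowing in the wire.
Since I_d = ε₀ A dE/dt, dE/dt = I_d/(ε₀A) = (8.27×10^-4)/((8.85×10^-12)(3.078×10^-3)) = 3.04×10^10 V/(m·s).

3.04×10^10 V/(m·s)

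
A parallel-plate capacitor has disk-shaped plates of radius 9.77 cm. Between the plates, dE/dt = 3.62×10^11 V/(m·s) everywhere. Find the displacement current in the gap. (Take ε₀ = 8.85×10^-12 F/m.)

I_d = ε₀ A (dE/dt) = (8.85×10^-12)(0.02999 m²)(3.62×10^11) = 0.0961 A.

0.0961 A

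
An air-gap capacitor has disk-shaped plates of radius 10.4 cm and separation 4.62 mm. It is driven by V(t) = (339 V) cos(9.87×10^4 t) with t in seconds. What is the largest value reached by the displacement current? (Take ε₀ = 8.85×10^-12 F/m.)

2.18×10^-3 A

The displacement current equals the conduction current C dV/dt, which peaks at C V₀ ω.
With C = ε₀A/d = (8.85×10^-12)(0.03398)/(4.62×10^-3) = 6.509×10^-11 F and ω = 9.87×10^4 rad/s, I_d,max = (6.509×10^-11)(339)(9.87×10^4) = 2.18×10^-3 A.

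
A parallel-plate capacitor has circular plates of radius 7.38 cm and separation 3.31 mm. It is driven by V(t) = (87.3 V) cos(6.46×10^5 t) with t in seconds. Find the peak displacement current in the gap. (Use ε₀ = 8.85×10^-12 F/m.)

2.58×10^-3 A

(dE/dt)_max = V₀ω/d = 1.704×10^10 V/(m·s); ω = 6.46×10^5 rad/s.
I_d,max = ε₀ A (dE/dt)_max = (8.85×10^-12)(0.01711)(1.704×10^10) = 2.58×10^-3 A.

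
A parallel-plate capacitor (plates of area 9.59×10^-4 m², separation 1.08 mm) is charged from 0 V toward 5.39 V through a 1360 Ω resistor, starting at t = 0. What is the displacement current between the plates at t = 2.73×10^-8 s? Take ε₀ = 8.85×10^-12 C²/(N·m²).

3.08×10^-4 A

With C = ε₀A/d = (8.85×10^-12)(9.59×10^-4)/(1.08×10^-3) = 7.858×10^-12 F, the time constant is τ = RC = 1.069×10^-8 s, so t/τ = 2.554 and e^(−t/τ) = 0.07777.
I_d = I_cond = (V₀/R) e^(−t/τ) = (3.963×10^-3)(0.07777) = 3.08×10^-4 A.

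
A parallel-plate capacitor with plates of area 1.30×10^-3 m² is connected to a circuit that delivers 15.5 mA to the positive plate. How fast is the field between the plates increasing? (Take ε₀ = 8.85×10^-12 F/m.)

1.35×10^12 V/(m·s)

The displacement current between the plates equals the conduction current, I_d = 15.5 mA.
Since I_d = ε₀ A dE/dt, dE/dt = I_d/(ε₀A) = (0.0155)/((8.85×10^-12)(1.30×10^-3)) = 1.35×10^12 V/(m·s).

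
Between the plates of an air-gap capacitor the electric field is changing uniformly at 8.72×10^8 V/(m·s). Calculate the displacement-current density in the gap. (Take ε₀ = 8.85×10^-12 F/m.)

J_d = ε₀ dE/dt = (8.85×10^-12)(8.72×10^8) = 7.72×10^-3 A/m².

7.72×10^-3 A/m²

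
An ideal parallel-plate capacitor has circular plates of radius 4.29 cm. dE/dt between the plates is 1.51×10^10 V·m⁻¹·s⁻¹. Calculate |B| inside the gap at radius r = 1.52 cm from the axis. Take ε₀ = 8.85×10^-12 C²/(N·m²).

I_d = ε₀ dΦ_E/dt = ε₀ πR² (dE/dt) = (8.85×10^-12)(5.782×10^-3)(1.51×10^10) = 7.727×10^-4 A through the full plate area.
For r < R the Ampère–Maxwell law gives B(2πr) = μ₀ I_d (r²/R²), so B = μ₀ I_d r/(2πR²) = (4π×10^-7)(7.727×10^-4)(0.0152)/(2π·0.0429²) = 1.28×10^-9 T.

1.28×10^-9 T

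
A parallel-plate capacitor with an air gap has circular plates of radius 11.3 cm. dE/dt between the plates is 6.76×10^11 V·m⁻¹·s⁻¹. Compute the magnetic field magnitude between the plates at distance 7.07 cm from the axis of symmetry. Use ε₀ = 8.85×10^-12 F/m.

Total displacement current: I_d = ε₀(πR²)(dE/dt) = (8.85×10^-12)(0.04011)(6.76×10^11) = 0.2400 A.
For r < R the Ampère–Maxwell law gives B(2πr) = μ₀ I_d (r²/R²), so B = μ₀ I_d r/(2πR²) = (4π×10^-7)(0.2400)(0.0707)/(2π·0.113²) = 2.66×10^-7 T.

2.66×10^-7 T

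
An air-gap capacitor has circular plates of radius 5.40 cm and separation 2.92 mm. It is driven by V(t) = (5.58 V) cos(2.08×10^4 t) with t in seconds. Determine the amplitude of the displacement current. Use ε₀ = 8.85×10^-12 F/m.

C = ε₀A/d = (8.85×10^-12)(9.161×10^-3)/(2.92×10^-3) = 2.777×10^-11 F; ω = 2.08×10^4 rad/s.
I_d = C dV/dt, so |I_d|_max = C V₀ ω = (2.777×10^-11)(5.58)(2.08×10^4) = 3.22×10^-6 A.

3.22×10^-6 A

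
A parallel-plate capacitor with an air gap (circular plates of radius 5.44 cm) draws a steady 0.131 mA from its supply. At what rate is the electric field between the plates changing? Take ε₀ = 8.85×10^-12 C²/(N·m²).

1.59×10^9 V/(m·s)

Charge continuity gives I_d = I = 1.31×10^-4 A between the plates.
Inverting I_d = ε₀ A dE/dt gives dE/dt = 1.31×10^-4 / (8.85×10^-12 · 9.297×10^-3) = 1.59×10^9 V/(m·s).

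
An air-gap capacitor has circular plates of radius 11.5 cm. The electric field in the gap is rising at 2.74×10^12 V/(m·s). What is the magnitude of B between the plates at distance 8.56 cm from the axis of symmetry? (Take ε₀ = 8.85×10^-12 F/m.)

1.30×10^-6 T

Through the whole plate area (πR² = 0.04155 m²), I_d = ε₀ πR² dE/dt = 1.008 A.
An Ampèrian loop of radius r encloses a fraction (r/R)² of I_d. Then B·2πr = μ₀ I_d (r/R)², giving B = μ₀ I_d r/(2πR²) = 1.30×10^-6 T.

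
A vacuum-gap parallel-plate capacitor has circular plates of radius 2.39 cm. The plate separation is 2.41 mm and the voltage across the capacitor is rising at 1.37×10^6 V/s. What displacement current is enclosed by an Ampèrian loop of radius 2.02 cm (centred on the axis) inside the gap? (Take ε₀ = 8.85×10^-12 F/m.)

6.45×10^-6 A

With E = V/d, dE/dt = 5.685×10^8 V/(m·s) and πR² = 1.795×10^-3 m², giving I_d = ε₀ πR² dE/dt = 9.031×10^-6 A.
The field is uniform, so I_d,enc = I_d (r/R)² = (9.031×10^-6)(2.02/2.39)² = 6.45×10^-6 A.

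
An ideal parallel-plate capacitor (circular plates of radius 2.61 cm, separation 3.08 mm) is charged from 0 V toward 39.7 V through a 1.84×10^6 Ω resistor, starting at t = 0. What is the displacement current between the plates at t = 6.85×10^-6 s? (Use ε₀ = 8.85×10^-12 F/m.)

1.18×10^-5 A

With C = ε₀A/d = (8.85×10^-12)(2.140×10^-3)/(3.08×10^-3) = 6.149×10^-12 F, the time constant is τ = RC = 1.131×10^-5 s, so t/τ = 0.6057 and e^(−t/τ) = 0.5457.
I_d = I_cond = (V₀/R) e^(−t/τ) = (2.158×10^-5)(0.5457) = 1.18×10^-5 A.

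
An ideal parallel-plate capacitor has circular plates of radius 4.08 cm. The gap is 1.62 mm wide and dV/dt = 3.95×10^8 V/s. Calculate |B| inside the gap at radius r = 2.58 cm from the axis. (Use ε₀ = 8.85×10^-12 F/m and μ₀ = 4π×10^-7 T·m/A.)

3.50×10^-8 T

dE/dt = (dV/dt)/d = 2.438×10^11 V/(m·s); I_d = ε₀(πR²)(dE/dt) = (8.85×10^-12)(5.230×10^-3)(2.438×10^11) = 0.01128 A.
∮B·dl = μ₀ I_d,enc with I_d,enc = I_d r²/R² = 4.511×10^-3 A; so B = μ₀ I_d,enc/(2πr) = 3.50×10^-8 T.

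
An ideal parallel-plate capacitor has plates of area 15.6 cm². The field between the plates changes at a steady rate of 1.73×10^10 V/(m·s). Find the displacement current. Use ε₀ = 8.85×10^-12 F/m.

With a uniform field, Φ_E = EA, so I_d = ε₀ A dE/dt = 2.39×10^-4 A.

2.39×10^-4 A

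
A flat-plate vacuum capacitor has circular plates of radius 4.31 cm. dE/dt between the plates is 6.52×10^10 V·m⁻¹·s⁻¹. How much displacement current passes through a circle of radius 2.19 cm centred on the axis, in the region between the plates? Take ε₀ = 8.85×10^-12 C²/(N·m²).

8.69×10^-4 A

Total displacement current: I_d = ε₀(πR²)(dE/dt) = (8.85×10^-12)(5.836×10^-3)(6.52×10^10) = 3.367×10^-3 A.
The field is uniform, so I_d,enc = I_d (r/R)² = (3.367×10^-3)(2.19/4.31)² = 8.69×10^-4 A.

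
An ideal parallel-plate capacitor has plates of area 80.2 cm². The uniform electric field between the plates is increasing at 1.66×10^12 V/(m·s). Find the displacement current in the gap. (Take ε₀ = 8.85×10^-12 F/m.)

0.118 A

I_d = ε₀ A (dE/dt) = (8.85×10^-12)(8.02×10^-3 m²)(1.66×10^12) = 0.118 A.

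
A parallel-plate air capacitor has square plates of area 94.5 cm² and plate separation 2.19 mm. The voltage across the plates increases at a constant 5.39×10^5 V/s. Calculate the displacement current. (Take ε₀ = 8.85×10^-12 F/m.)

The field between the plates is E = V/d, so dE/dt = (5.39×10^5)/(2.19×10^-3 m) = 2.461×10^8 V/(m·s).
I_d = ε₀ A (dE/dt) = (8.85×10^-12)(9.45×10^-3)(2.461×10^8) = 2.06×10^-5 A.

2.06×10^-5 A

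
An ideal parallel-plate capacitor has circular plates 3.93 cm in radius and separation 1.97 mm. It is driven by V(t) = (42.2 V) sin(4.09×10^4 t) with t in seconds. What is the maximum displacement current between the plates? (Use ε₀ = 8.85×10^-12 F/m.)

3.76×10^-5 A

The displacement current equals the conduction current C dV/dt, which peaks at C V₀ ω.
With C = ε₀A/d = (8.85×10^-12)(4.852×10^-3)/(1.97×10^-3) = 2.180×10^-11 F and ω = 4.09×10^4 rad/s, I_d,max = (2.180×10^-11)(42.2)(4.09×10^4) = 3.76×10^-5 A.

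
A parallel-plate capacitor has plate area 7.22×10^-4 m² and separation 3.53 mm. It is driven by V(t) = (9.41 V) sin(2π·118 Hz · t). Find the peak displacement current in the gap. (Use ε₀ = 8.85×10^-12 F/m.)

1.26×10^-8 A

(dE/dt)_max = V₀ω/d = 1.976×10^6 V/(m·s); ω = 2πf = 741.4 rad/s.
I_d,max = ε₀ A (dE/dt)_max = (8.85×10^-12)(7.22×10^-4)(1.976×10^6) = 1.26×10^-8 A.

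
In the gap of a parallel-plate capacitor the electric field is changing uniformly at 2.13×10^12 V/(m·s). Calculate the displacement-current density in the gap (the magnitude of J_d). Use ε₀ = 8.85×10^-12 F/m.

J_d = ε₀ ∂E/∂t, so J_d = 18.9 A/m².

18.9 A/m²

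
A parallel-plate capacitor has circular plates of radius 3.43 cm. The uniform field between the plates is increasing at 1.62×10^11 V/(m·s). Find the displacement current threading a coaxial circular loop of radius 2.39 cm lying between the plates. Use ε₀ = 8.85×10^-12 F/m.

Total displacement current: I_d = ε₀(πR²)(dE/dt) = (8.85×10^-12)(3.696×10^-3)(1.62×10^11) = 5.299×10^-3 A.
Since J_d is uniform, the enclosed fraction is (r/R)² = 0.4855, giving I_d,enc = 2.57×10^-3 A.

2.57×10^-3 A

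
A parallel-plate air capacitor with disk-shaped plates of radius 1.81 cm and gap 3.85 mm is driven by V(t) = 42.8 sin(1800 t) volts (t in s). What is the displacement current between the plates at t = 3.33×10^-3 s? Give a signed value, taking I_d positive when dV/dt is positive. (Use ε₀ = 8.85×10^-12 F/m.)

1.75×10^-7 A

dE/dt = (V₀ω/d)·cos(ωt) with ωt = 5.994 rad: (42.8)(1800)(0.9585)/(3.85×10^-3) = 1.918×10^7 V/(m·s).
I_d = ε₀ A dE/dt = (8.85×10^-12)(1.029×10^-3)(1.918×10^7) = 1.75×10^-7 A.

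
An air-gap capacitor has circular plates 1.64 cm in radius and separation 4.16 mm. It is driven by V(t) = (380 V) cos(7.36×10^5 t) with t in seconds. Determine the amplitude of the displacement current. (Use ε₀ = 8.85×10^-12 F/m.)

5.03×10^-4 A

(dE/dt)_max = V₀ω/d = 6.723×10^10 V/(m·s); ω = 7.36×10^5 rad/s.
I_d,max = ε₀ A (dE/dt)_max = (8.85×10^-12)(8.450×10^-4)(6.723×10^10) = 5.03×10^-4 A.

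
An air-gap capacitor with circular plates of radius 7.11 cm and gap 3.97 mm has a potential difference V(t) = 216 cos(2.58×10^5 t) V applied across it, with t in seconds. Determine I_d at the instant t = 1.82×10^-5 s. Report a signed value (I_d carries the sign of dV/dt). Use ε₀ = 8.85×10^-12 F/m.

C = ε₀A/d = (8.85×10^-12)(0.01588)/(3.97×10^-3) = 3.540×10^-11 F. dV/dt = V₀ω·−sin(ωt); at ωt = 4.6956 rad this factor is 0.9999.
I_d = C dV/dt = (3.540×10^-11)(216)(2.58×10^5)(0.9999) = 1.97×10^-3 A.

1.97×10^-3 A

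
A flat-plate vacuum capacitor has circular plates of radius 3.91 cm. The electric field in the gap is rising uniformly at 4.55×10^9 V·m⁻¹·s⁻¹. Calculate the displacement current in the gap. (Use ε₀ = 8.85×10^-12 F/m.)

The displacement current is ε₀ times dΦ_E/dt = ε₀ A dE/dt = (8.85×10^-12)(4.803×10^-3)(4.55×10^9) = 1.93×10^-4 A.

1.93×10^-4 A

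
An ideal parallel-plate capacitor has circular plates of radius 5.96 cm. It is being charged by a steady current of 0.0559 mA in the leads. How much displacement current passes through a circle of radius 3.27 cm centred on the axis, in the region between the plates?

1.68×10^-5 A

By continuity the displacement current in the gap matches the conduction current: I_d = 5.59×10^-5 A.
Through an area πr² the displacement current is I_d·(πr²/πR²) = I_d (r/R)² = 1.68×10^-5 A.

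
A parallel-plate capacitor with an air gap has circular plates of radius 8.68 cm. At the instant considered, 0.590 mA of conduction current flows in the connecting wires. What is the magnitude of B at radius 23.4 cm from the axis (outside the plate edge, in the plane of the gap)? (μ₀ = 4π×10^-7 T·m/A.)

5.04×10^-10 T

By continuity the displacement current in the gap matches the conduction current: I_d = 5.90×10^-4 A.
Outside the plates the loop encloses all of I_d, so B·2πr = μ₀ I_d and B = 5.04×10^-10 T.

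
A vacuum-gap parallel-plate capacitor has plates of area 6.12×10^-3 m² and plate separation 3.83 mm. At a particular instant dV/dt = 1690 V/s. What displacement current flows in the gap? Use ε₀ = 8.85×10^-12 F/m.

2.39×10^-8 A

E = V/d so dE/dt = (dV/dt)/d = 4.413×10^5 V/(m·s), and I_d = ε₀ A dE/dt = (8.85×10^-12)(6.12×10^-3)(4.413×10^5) = 2.39×10^-8 A.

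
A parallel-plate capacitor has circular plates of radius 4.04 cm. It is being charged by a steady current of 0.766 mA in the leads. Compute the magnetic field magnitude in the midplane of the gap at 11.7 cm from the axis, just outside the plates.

1.31×10^-9 T

By continuity the displacement current in the gap matches the conduction current: I_d = 7.66×10^-4 A.
For r ≥ R the full I_d is enclosed: B = μ₀ I_d/(2πr) = (4π×10^-7)(7.66×10^-4)/(2π·0.117) = 1.31×10^-9 T.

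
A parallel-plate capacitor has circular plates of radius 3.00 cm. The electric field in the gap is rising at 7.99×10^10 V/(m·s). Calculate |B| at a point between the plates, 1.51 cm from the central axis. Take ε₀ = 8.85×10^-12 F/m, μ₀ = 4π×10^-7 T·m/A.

Through the whole plate area (πR² = 2.827×10^-3 m²), I_d = ε₀ πR² dE/dt = 1.999×10^-3 A.
For r < R the Ampère–Maxwell law gives B(2πr) = μ₀ I_d (r²/R²), so B = μ₀ I_d r/(2πR²) = (4π×10^-7)(1.999×10^-3)(0.0151)/(2π·0.0300²) = 6.71×10^-9 T.

6.71×10^-9 T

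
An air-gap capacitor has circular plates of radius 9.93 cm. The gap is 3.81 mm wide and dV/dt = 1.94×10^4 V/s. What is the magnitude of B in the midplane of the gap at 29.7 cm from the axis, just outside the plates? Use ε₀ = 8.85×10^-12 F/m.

With E = V/d, dE/dt = 5.092×10^6 V/(m·s) and πR² = 0.03098 m², giving I_d = ε₀ πR² dE/dt = 1.396×10^-6 A.
With r > R the enclosed displacement current is the full I_d; B = μ₀ I_d / (2πr) = 9.40×10^-13 T.

9.40×10^-13 T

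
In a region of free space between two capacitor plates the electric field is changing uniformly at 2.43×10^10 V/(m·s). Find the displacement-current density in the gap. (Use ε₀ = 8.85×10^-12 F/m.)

0.215 A/m²

The displacement-current density is ε₀ ∂E/∂t = (8.85×10^-12)(2.43×10^10) = 0.215 A/m².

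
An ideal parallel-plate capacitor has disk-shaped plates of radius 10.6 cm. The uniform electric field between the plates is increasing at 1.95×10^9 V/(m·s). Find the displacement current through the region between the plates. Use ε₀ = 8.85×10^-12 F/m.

6.09×10^-4 A

With a uniform field, Φ_E = EA, so I_d = ε₀ A dE/dt = 6.09×10^-4 A.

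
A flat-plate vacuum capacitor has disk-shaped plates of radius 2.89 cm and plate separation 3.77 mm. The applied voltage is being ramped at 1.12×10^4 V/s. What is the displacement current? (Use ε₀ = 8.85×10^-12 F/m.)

6.90×10^-8 A

E = V/d so dE/dt = (dV/dt)/d = 2.971×10^6 V/(m·s), and I_d = ε₀ A dE/dt = (8.85×10^-12)(2.624×10^-3)(2.971×10^6) = 6.90×10^-8 A.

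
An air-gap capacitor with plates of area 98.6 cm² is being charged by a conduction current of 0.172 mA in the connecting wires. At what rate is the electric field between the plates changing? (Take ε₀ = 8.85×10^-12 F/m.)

1.97×10^9 V/(m·s)

The displacement current between the plates equals the conduction current, I_d = 0.172 mA.
Since I_d = ε₀ A dE/dt, dE/dt = I_d/(ε₀A) = (1.72×10^-4)/((8.85×10^-12)(9.86×10^-3)) = 1.97×10^9 V/(m·s).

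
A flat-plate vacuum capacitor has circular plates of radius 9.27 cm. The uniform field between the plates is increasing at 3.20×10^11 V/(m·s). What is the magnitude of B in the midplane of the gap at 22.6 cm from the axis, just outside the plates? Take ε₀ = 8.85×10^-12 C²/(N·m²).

Total displacement current: I_d = ε₀(πR²)(dE/dt) = (8.85×10^-12)(0.02700)(3.20×10^11) = 0.07646 A.
With r > R the enclosed displacement current is the full I_d; B = μ₀ I_d / (2πr) = 6.77×10^-8 T.

6.77×10^-8 T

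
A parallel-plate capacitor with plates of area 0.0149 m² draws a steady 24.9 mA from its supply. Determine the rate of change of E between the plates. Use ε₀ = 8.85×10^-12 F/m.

1.89×10^11 V/(m·s)

The displacement current between the plates equals the conduction current, I_d = 24.9 mA.
Then dE/dt = I_d/(ε₀A) = 1.89×10^11 V/(m·s).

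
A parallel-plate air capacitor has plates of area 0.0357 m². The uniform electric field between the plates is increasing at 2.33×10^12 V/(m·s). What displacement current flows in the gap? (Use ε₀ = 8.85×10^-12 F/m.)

I_d = ε₀ A (dE/dt) = (8.85×10^-12)(0.0357 m²)(2.33×10^12) = 0.736 A.

0.736 A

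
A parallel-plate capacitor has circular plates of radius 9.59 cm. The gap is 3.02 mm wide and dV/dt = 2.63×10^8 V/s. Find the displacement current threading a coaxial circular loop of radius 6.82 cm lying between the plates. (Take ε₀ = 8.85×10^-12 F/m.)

dE/dt = (dV/dt)/d = 8.709×10^10 V/(m·s); I_d = ε₀(πR²)(dE/dt) = (8.85×10^-12)(0.02889)(8.709×10^10) = 0.02227 A.
Through an area πr² the displacement current is I_d·(πr²/πR²) = I_d (r/R)² = 0.0113 A.

0.0113 A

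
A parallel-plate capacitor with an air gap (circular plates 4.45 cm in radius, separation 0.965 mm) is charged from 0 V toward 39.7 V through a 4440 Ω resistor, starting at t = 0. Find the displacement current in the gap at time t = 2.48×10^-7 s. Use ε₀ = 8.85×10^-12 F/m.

C = ε₀A/d = (8.85×10^-12)(6.221×10^-3)/(9.65×10^-4) = 5.705×10^-11 F and τ = RC = 2.533×10^-7 s. I_d in the gap equals the RC charging current.
I_d(t) = (V₀/R) e^(−t/τ) = 8.941×10^-3 · e^(−0.9791) = 3.36×10^-3 A.

3.36×10^-3 A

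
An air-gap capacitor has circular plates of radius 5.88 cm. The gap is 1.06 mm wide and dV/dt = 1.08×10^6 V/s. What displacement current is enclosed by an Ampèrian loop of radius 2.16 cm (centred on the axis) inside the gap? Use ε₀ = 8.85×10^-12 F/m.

1.32×10^-5 A

dE/dt = (dV/dt)/d = 1.019×10^9 V/(m·s); I_d = ε₀(πR²)(dE/dt) = (8.85×10^-12)(0.01086)(1.019×10^9) = 9.794×10^-5 A.
Since J_d is uniform, the enclosed fraction is (r/R)² = 0.1349, giving I_d,enc = 1.32×10^-5 A.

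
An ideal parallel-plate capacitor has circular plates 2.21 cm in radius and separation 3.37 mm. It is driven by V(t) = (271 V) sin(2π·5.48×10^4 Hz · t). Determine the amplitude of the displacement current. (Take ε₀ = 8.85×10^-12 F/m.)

(dE/dt)_max = V₀ω/d = 2.769×10^10 V/(m·s); ω = 2πf = 3.443×10^5 rad/s.
I_d,max = ε₀ A (dE/dt)_max = (8.85×10^-12)(1.534×10^-3)(2.769×10^10) = 3.76×10^-4 A.

3.76×10^-4 A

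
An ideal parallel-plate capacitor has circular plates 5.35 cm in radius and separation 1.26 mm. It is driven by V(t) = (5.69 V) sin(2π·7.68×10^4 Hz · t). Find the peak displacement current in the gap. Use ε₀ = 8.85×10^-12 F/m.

(dE/dt)_max = V₀ω/d = 2.179×10^9 V/(m·s); ω = 2πf = 4.825×10^5 rad/s.
I_d,max = ε₀ A (dE/dt)_max = (8.85×10^-12)(8.992×10^-3)(2.179×10^9) = 1.73×10^-4 A.

1.73×10^-4 A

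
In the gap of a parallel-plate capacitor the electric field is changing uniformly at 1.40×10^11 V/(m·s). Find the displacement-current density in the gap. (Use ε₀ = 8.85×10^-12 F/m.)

J_d = ε₀ dE/dt = (8.85×10^-12)(1.40×10^11) = 1.24 A/m².

1.24 A/m²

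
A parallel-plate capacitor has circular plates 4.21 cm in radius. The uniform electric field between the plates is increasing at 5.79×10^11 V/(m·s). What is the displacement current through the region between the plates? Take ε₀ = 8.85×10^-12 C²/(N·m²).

0.0285 A

The displacement current is ε₀ times dΦ_E/dt = ε₀ A dE/dt = (8.85×10^-12)(5.568×10^-3)(5.79×10^11) = 0.0285 A.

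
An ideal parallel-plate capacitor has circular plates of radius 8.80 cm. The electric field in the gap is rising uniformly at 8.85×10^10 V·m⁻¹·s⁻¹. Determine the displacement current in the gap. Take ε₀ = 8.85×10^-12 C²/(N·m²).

0.0191 A

I_d = ε₀ A (dE/dt) = (8.85×10^-12)(0.02433 m²)(8.85×10^10) = 0.0191 A.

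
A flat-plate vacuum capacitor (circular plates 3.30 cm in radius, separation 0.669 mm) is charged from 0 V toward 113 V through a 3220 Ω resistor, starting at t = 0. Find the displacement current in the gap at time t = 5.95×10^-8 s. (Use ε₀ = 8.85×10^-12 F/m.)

C = ε₀A/d = (8.85×10^-12)(3.421×10^-3)/(6.69×10^-4) = 4.526×10^-11 F, so τ = RC = 1.457×10^-7 s.
The conduction current is I(t) = (V₀/R) e^(−t/τ), and the displacement current between the plates equals it.
t/τ = 0.4084; I_d = (113/3220) · e^(−0.4084) = (0.03509)(0.6647) = 0.0233 A.

0.0233 A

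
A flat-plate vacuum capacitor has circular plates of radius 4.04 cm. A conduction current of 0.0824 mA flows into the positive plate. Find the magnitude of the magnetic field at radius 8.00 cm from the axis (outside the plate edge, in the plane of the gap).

Between the plates the displacement current equals the wire current: I_d = 0.0824 mA = 8.24×10^-5 A.
For r ≥ R the full I_d is enclosed: B = μ₀ I_d/(2πr) = (4π×10^-7)(8.24×10^-5)/(2π·0.0800) = 2.06×10^-10 T.

2.06×10^-10 T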